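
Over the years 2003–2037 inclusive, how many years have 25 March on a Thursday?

5

Track 25 March's weekday year by year (advancing +1, or +2 across a Feb 29):
  2003: Tue  2004: Thu (+2) ✓  2005: Fri (+1)  2006: Sat (+1)  2007: Sun (+1)
  2008: Tue (+2)  2009: Wed (+1)  2010: Thu (+1) ✓  2011: Fri (+1)  2012: Sun (+2)
  2013: Mon (+1)  2014: Tue (+1)  2015: Wed (+1)  2016: Fri (+2)  … (7 more years) …
  2024: Mon (+2)  2025: Tue (+1)  2026: Wed (+1)  2027: Thu (+1) ✓  2028: Sat (+2)
  2029: Sun (+1)  2030: Mon (+1)  2031: Tue (+1)  2032: Thu (+2) ✓  2033: Fri (+1)
  2034: Sat (+1)  2035: Sun (+1)  2036: Tue (+2)  2037: Wed (+1)
Thursday years: 2004, 2010, 2021, 2027, 2032 — 5 in total.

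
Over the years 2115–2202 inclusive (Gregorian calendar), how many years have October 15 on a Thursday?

13

Track October 15's weekday year by year (advancing +1, or +2 across a Feb 29):
  2115: Tue  2116: Thu (+2) ✓  2117: Fri (+1)  2118: Sat (+1)  2119: Sun (+1)
  2120: Tue (+2)  2121: Wed (+1)  2122: Thu (+1) ✓  2123: Fri (+1)  2124: Sun (+2)
  2125: Mon (+1)  2126: Tue (+1)  2127: Wed (+1)  2128: Fri (+2)  … (60 more years) …
  2189: Thu (+1) ✓  2190: Fri (+1)  2191: Sat (+1)  2192: Mon (+2)  2193: Tue (+1)
  2194: Wed (+1)  2195: Thu (+1) ✓  2196: Sat (+2)  2197: Sun (+1)  2198: Mon (+1)
  2199: Tue (+1)  2200: Wed (+1)  2201: Thu (+1) ✓  2202: Fri (+1)
Thursday years: 2116, 2122, 2133, 2139, 2144, 2150, 2161, 2167, 2172, 2178, 2189, 2195, 2201 — 13 in total.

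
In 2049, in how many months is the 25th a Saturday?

Check the 25th of each month of 2049: Jan 25: Mon, Feb 25: Thu, Mar 25: Thu, Apr 25: Sun, May 25: Tue, Jun 25: Fri, Jul 25: Sun, Aug 25: Wed, Sep 25: Sat, Oct 25: Mon, Nov 25: Thu, Dec 25: Sat.
Saturday occurs in September, December — 2 months.

2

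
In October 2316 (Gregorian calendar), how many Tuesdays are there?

October 2316 has 31 days and begins on Sunday.
The first Tuesday is October 3.
Tuesdays fall on 3, 10, 17, 24, 31 — that's 5.

5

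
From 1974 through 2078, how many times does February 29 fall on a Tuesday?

Leap years in 1974–2078: 26 of them.
Feb 29 weekday advances by 5 (mod 7) from one leap year to the next four years later (or differs when a century non-leap intervenes).
Leap-day weekdays: 1976:Sun 1980:Fri 1984:Wed 1988:Mon 1992:Sat 1996:Thu 2000:Tue✓ 2004:Sun 2008:Fri 2012:Wed 2016:Mon 2020:Sat 2024:Thu 2028:Tue✓ 2032:Sun 2036:Fri 2040:Wed 2044:Mon 2048:Sat 2052:Thu 2056:Tue✓ 2060:Sun 2064:Fri 2068:Wed 2072:Mon 2076:Sat
Tuesday: 2000, 2028, 2056 → 3.

3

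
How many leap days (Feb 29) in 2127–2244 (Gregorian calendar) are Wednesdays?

Leap years in 2127–2244: 29 of them.
Feb 29 weekday advances by 5 (mod 7) from one leap year to the next four years later (or differs when a century non-leap intervenes).
Leap-day weekdays: 2128:Sun 2132:Fri 2136:Wed✓ 2140:Mon 2144:Sat 2148:Thu 2152:Tue 2156:Sun 2160:Fri 2164:Wed✓ 2168:Mon 2172:Sat 2176:Thu …(3 more)… 2192:Wed✓ 2196:Mon 2204:Wed✓ 2208:Mon 2212:Sat 2216:Thu 2220:Tue 2224:Sun 2228:Fri 2232:Wed✓ 2236:Mon 2240:Sat 2244:Thu
Wednesday: 2136, 2164, 2192, 2204, 2232 → 5.

5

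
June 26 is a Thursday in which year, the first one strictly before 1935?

From one year to the next, a fixed date's weekday advances by 1, or by 2 when a Feb 29 lies between the two dates.
1935: June 26 is Wednesday.
1934: Tuesday (−1)
1933: Monday (−1)
1932: Sunday (−1)
1931: Friday (−2)
1930: Thursday (−1)
June 26 falls on a Thursday in 1930.

1930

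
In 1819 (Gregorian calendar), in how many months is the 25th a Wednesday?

Check the 25th of each month of 1819: Jan 25: Mon, Feb 25: Thu, Mar 25: Thu, Apr 25: Sun, May 25: Tue, Jun 25: Fri, Jul 25: Sun, Aug 25: Wed, Sep 25: Sat, Oct 25: Mon, Nov 25: Thu, Dec 25: Sat.
Wednesday occurs in August — 1 month.

1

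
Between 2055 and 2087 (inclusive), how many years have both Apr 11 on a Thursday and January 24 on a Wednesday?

Check each year's weekday for Apr 11 and January 24:
  2055: Sun/Sun  2056: Tue/Mon  2057: Wed/Wed  2058: Thu/Thu  2059: Fri/Fri  2060: Sun/Sat  2061: Mon/Mon  2062: Tue/Tue  2063: Wed/Wed  2064: Fri/Thu  2065: Sat/Sat  2066: Sun/Sun  2067: Mon/Mon  2068: Wed/Tue  …(5 more)…  2074: Wed/Wed  2075: Thu/Thu  2076: Sat/Fri  2077: Sun/Sun  2078: Mon/Mon  2079: Tue/Tue  2080: Thu/Wed ✓  2081: Fri/Fri  2082: Sat/Sat  2083: Sun/Sun  2084: Tue/Mon  2085: Wed/Wed  2086: Thu/Thu  2087: Fri/Fri
Both conditions hold in: 2080 — 1.

1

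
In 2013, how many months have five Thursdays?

A month of length L has five Thursdays iff its first Thursday is on day ≤ L−28 (so day 1–3 in a 31-day month, 1–2 in a 30-day month, day 1 in a leap February).
Checking each month of 2013: Jan starts Tue (31d) ✓; Feb starts Fri (28d); Mar starts Fri (31d); Apr starts Mon (30d); May starts Wed (31d) ✓; Jun starts Sat (30d); Jul starts Mon (31d); Aug starts Thu (31d) ✓; Sep starts Sun (30d); Oct starts Tue (31d) ✓; Nov starts Fri (30d); Dec starts Sun (31d).
Five-Thursday months: January, May, August, October → 4.

4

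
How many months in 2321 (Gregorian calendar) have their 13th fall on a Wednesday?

Check the 13th of each month of 2321: Jan 13: Thu, Feb 13: Sun, Mar 13: Sun, Apr 13: Wed, May 13: Fri, Jun 13: Mon, Jul 13: Wed, Aug 13: Sat, Sep 13: Tue, Oct 13: Thu, Nov 13: Sun, Dec 13: Tue.
Wednesday occurs in April, July — 2 months.

2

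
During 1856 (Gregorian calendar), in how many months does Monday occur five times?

4

A month of length L has five Mondays iff its first Monday is on day ≤ L−28 (so day 1–3 in a 31-day month, 1–2 in a 30-day month, day 1 in a leap February).
Checking each month of 1856: Jan starts Tue (31d); Feb starts Fri (29d); Mar starts Sat (31d) ✓; Apr starts Tue (30d); May starts Thu (31d); Jun starts Sun (30d) ✓; Jul starts Tue (31d); Aug starts Fri (31d); Sep starts Mon (30d) ✓; Oct starts Wed (31d); Nov starts Sat (30d); Dec starts Mon (31d) ✓.
Five-Monday months: March, June, September, December → 4.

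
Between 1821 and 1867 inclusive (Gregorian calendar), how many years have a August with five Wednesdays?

21

August has 31 days; it has five Wednesdays when Wednesday falls among the first (month-length − 28) days — i.e. when August 1 is one of Wednesday/Tuesday/Monday.
August 1 by year: 1821:Wed✓ 1822:Thu 1823:Fri 1824:Sun 1825:Mon✓ 1826:Tue✓ 1827:Wed✓ 1828:Fri 1829:Sat 1830:Sun 1831:Mon✓ 1832:Wed✓ 1833:Thu 1834:Fri 1835:Sat …(17 more)… 1853:Mon✓ 1854:Tue✓ 1855:Wed✓ 1856:Fri 1857:Sat 1858:Sun 1859:Mon✓ 1860:Wed✓ 1861:Thu 1862:Fri 1863:Sat 1864:Mon✓ 1865:Tue✓ 1866:Wed✓ 1867:Thu
Years with five Wednesdays: 1821, 1825, 1826, 1827, 1831, 1832, 1836, 1837, 1838, 1842, 1843, 1848, 1849, 1853, 1854, 1855, 1859, 1860, 1864, 1865, 1866 → 21.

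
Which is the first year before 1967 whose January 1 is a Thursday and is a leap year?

1948

Jan 1 advances by 2 weekdays after a leap year and by 1 after a common year.
1967: Jan 1 is Sunday.
1966: Saturday
1965: Friday
1964: Wednesday (leap)
1963: Tuesday
1962: Monday
1961: Sunday
1960: Friday (leap)
1959: Thursday
1958: Wednesday
1957: Tuesday
1956: Sunday (leap)
1955: Saturday
1954: Friday
1953: Thursday
1952: Tuesday (leap)
1951: Monday
1950: Sunday
1949: Saturday
1948: Thursday (leap)
1948 begins on a Thursday and is a leap year.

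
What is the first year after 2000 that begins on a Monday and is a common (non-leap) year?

Jan 1 advances by 2 weekdays after a leap year and by 1 after a common year.
2000: Jan 1 is Saturday (leap).
2001: Monday
2001 begins on a Monday and is a common year.

2001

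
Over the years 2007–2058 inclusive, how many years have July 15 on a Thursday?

Track July 15's weekday year by year (advancing +1, or +2 across a Feb 29):
  2007: Sun  2008: Tue (+2)  2009: Wed (+1)  2010: Thu (+1) ✓  2011: Fri (+1)
  2012: Sun (+2)  2013: Mon (+1)  2014: Tue (+1)  2015: Wed (+1)  2016: Fri (+2)
  2017: Sat (+1)  2018: Sun (+1)  2019: Mon (+1)  2020: Wed (+2)  … (24 more years) …
  2045: Sat (+1)  2046: Sun (+1)  2047: Mon (+1)  2048: Wed (+2)  2049: Thu (+1) ✓
  2050: Fri (+1)  2051: Sat (+1)  2052: Mon (+2)  2053: Tue (+1)  2054: Wed (+1)
  2055: Thu (+1) ✓  2056: Sat (+2)  2057: Sun (+1)  2058: Mon (+1)
Thursday years: 2010, 2021, 2027, 2032, 2038, 2049, 2055 — 7 in total.

7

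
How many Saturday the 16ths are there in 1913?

Check the 16th of each month of 1913: Jan 16: Thu, Feb 16: Sun, Mar 16: Sun, Apr 16: Wed, May 16: Fri, Jun 16: Mon, Jul 16: Wed, Aug 16: Sat, Sep 16: Tue, Oct 16: Thu, Nov 16: Sun, Dec 16: Tue.
Saturday occurs in August — 1 month.

1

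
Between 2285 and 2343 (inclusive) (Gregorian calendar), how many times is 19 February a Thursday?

Track 19 February's weekday year by year (advancing +1, or +2 across a Feb 29):
  2285: Thu ✓  2286: Fri (+1)  2287: Sat (+1)  2288: Sun (+1)  2289: Tue (+2)
  2290: Wed (+1)  2291: Thu (+1) ✓  2292: Fri (+1)  2293: Sun (+2)  2294: Mon (+1)
  2295: Tue (+1)  2296: Wed (+1)  2297: Fri (+2)  2298: Sat (+1)  … (31 more years) …
  2330: Wed (+1)  2331: Thu (+1) ✓  2332: Fri (+1)  2333: Sun (+2)  2334: Mon (+1)
  2335: Tue (+1)  2336: Wed (+1)  2337: Fri (+2)  2338: Sat (+1)  2339: Sun (+1)
  2340: Mon (+1)  2341: Wed (+2)  2342: Thu (+1) ✓  2343: Fri (+1)
Thursday years: 2285, 2291, 2303, 2314, 2320, 2325, 2331, 2342 — 8 in total.

8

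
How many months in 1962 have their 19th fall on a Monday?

3

Check the 19th of each month of 1962: Jan 19: Fri, Feb 19: Mon, Mar 19: Mon, Apr 19: Thu, May 19: Sat, Jun 19: Tue, Jul 19: Thu, Aug 19: Sun, Sep 19: Wed, Oct 19: Fri, Nov 19: Mon, Dec 19: Wed.
Monday occurs in February, March, November — 3 months.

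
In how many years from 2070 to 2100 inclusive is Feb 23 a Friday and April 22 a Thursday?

0

Check each year's weekday for Feb 23 and April 22:
  2070: Sun/Tue  2071: Mon/Wed  2072: Tue/Fri  2073: Thu/Sat  2074: Fri/Sun  2075: Sat/Mon  2076: Sun/Wed  2077: Tue/Thu  2078: Wed/Fri  2079: Thu/Sat  2080: Fri/Mon  2081: Sun/Tue  2082: Mon/Wed  2083: Tue/Thu  …(3 more)…  2087: Sun/Tue  2088: Mon/Thu  2089: Wed/Fri  2090: Thu/Sat  2091: Fri/Sun  2092: Sat/Tue  2093: Mon/Wed  2094: Tue/Thu  2095: Wed/Fri  2096: Thu/Sun  2097: Sat/Mon  2098: Sun/Tue  2099: Mon/Wed  2100: Tue/Thu
Both conditions hold in: no year — 0.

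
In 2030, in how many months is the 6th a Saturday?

2

Check the 6th of each month of 2030: Jan 6: Sun, Feb 6: Wed, Mar 6: Wed, Apr 6: Sat, May 6: Mon, Jun 6: Thu, Jul 6: Sat, Aug 6: Tue, Sep 6: Fri, Oct 6: Sun, Nov 6: Wed, Dec 6: Fri.
Saturday occurs in April, July — 2 months.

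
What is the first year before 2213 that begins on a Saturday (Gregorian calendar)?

Jan 1 advances by 2 weekdays after a leap year and by 1 after a common year.
2213: Jan 1 is Friday.
2212: Wednesday (leap)
2211: Tuesday
2210: Monday
2209: Sunday
2208: Friday (leap)
2207: Thursday
2206: Wednesday
2205: Tuesday
2204: Sunday (leap)
2203: Saturday
2203 begins on a Saturday

2203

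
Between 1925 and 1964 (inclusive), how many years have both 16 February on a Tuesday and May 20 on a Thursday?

4

Check each year's weekday for 16 February and May 20:
  1925: Mon/Wed  1926: Tue/Thu ✓  1927: Wed/Fri  1928: Thu/Sun  1929: Sat/Mon  1930: Sun/Tue  1931: Mon/Wed  1932: Tue/Fri  1933: Thu/Sat  1934: Fri/Sun  1935: Sat/Mon  1936: Sun/Wed  1937: Tue/Thu ✓  1938: Wed/Fri  …(12 more)…  1951: Fri/Sun  1952: Sat/Tue  1953: Mon/Wed  1954: Tue/Thu ✓  1955: Wed/Fri  1956: Thu/Sun  1957: Sat/Mon  1958: Sun/Tue  1959: Mon/Wed  1960: Tue/Fri  1961: Thu/Sat  1962: Fri/Sun  1963: Sat/Mon  1964: Sun/Wed
Both conditions hold in: 1926, 1937, 1943, 1954 — 4.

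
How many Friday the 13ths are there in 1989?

2

Check the 13th of each month of 1989: Jan 13: Fri, Feb 13: Mon, Mar 13: Mon, Apr 13: Thu, May 13: Sat, Jun 13: Tue, Jul 13: Thu, Aug 13: Sun, Sep 13: Wed, Oct 13: Fri, Nov 13: Mon, Dec 13: Wed.
Friday occurs in January, October — 2 months.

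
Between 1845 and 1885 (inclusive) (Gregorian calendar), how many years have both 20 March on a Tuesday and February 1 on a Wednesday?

1

Check each year's weekday for 20 March and February 1:
  1845: Thu/Sat  1846: Fri/Sun  1847: Sat/Mon  1848: Mon/Tue  1849: Tue/Thu  1850: Wed/Fri  1851: Thu/Sat  1852: Sat/Sun  1853: Sun/Tue  1854: Mon/Wed  1855: Tue/Thu  1856: Thu/Fri  1857: Fri/Sun  1858: Sat/Mon  …(13 more)…  1872: Wed/Thu  1873: Thu/Sat  1874: Fri/Sun  1875: Sat/Mon  1876: Mon/Tue  1877: Tue/Thu  1878: Wed/Fri  1879: Thu/Sat  1880: Sat/Sun  1881: Sun/Tue  1882: Mon/Wed  1883: Tue/Thu  1884: Thu/Fri  1885: Fri/Sun
Both conditions hold in: 1860 — 1.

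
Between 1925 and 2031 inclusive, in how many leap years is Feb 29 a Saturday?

4

Leap years in 1925–2031: 26 of them.
Feb 29 weekday advances by 5 (mod 7) from one leap year to the next four years later (or differs when a century non-leap intervenes).
Leap-day weekdays: 1928:Wed 1932:Mon 1936:Sat✓ 1940:Thu 1944:Tue 1948:Sun 1952:Fri 1956:Wed 1960:Mon 1964:Sat✓ 1968:Thu 1972:Tue 1976:Sun 1980:Fri 1984:Wed 1988:Mon 1992:Sat✓ 1996:Thu 2000:Tue 2004:Sun 2008:Fri 2012:Wed 2016:Mon 2020:Sat✓ 2024:Thu 2028:Tue
Saturday: 1936, 1964, 1992, 2020 → 4.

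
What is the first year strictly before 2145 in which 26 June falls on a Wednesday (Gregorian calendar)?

2143

From one year to the next, a fixed date's weekday advances by 1, or by 2 when a Feb 29 lies between the two dates.
2145: June 26 is Saturday.
2144: Friday (−1)
2143: Wednesday (−2)
26 June falls on a Wednesday in 2143.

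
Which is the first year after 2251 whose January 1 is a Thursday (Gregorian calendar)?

Jan 1 advances by 2 weekdays after a leap year and by 1 after a common year.
2251: Jan 1 is Wednesday.
2252: Thursday (leap)
2252 begins on a Thursday

2252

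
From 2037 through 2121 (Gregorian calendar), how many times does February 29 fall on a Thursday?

Leap years in 2037–2121: 20 of them.
Feb 29 weekday advances by 5 (mod 7) from one leap year to the next four years later (or differs when a century non-leap intervenes).
Leap-day weekdays: 2040:Wed 2044:Mon 2048:Sat 2052:Thu✓ 2056:Tue 2060:Sun 2064:Fri 2068:Wed 2072:Mon 2076:Sat 2080:Thu✓ 2084:Tue 2088:Sun 2092:Fri 2096:Wed 2104:Fri 2108:Wed 2112:Mon 2116:Sat 2120:Thu✓
Thursday: 2052, 2080, 2120 → 3.

3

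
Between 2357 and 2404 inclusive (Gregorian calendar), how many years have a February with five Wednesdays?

1

February has 28 days (29 in leap years); it has five Wednesdays when Wednesday falls among the first (month-length − 28) days — i.e. when February 1 is Wednesday in a leap year (never in a common year).
February 1 by year: 2357:Fri 2358:Sat 2359:Sun 2360:Mon 2361:Wed 2362:Thu 2363:Fri 2364:Sat 2365:Mon 2366:Tue 2367:Wed 2368:Thu 2369:Sat 2370:Sun 2371:Mon …(18 more)… 2390:Thu 2391:Fri 2392:Sat 2393:Mon 2394:Tue 2395:Wed 2396:Thu 2397:Sat 2398:Sun 2399:Mon 2400:Tue 2401:Thu 2402:Fri 2403:Sat 2404:Sun
Years with five Wednesdays: 2384 → 1.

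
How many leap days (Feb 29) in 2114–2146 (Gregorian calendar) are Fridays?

1

Leap years in 2114–2146: 8 of them.
Feb 29 weekday advances by 5 (mod 7) from one leap year to the next four years later (or differs when a century non-leap intervenes).
Leap-day weekdays: 2116:Sat 2120:Thu 2124:Tue 2128:Sun 2132:Fri✓ 2136:Wed 2140:Mon 2144:Sat
Friday: 2132 → 1.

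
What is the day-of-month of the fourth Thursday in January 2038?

January 1, 2038 is a Friday, so the first Thursday is the 7th.
The fourth Thursday is 7 + 21 = 28.

28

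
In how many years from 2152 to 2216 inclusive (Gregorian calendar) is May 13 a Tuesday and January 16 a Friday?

Check each year's weekday for May 13 and January 16:
  2152: Sat/Sun  2153: Sun/Tue  2154: Mon/Wed  2155: Tue/Thu  2156: Thu/Fri  2157: Fri/Sun  2158: Sat/Mon  2159: Sun/Tue  2160: Tue/Wed  2161: Wed/Fri  2162: Thu/Sat  2163: Fri/Sun  2164: Sun/Mon  2165: Mon/Wed  …(37 more)…  2203: Fri/Sun  2204: Sun/Mon  2205: Mon/Wed  2206: Tue/Thu  2207: Wed/Fri  2208: Fri/Sat  2209: Sat/Mon  2210: Sun/Tue  2211: Mon/Wed  2212: Wed/Thu  2213: Thu/Sat  2214: Fri/Sun  2215: Sat/Mon  2216: Mon/Tue
Both conditions hold in: no year — 0.

0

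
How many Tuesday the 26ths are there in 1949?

2

Check the 26th of each month of 1949: Jan 26: Wed, Feb 26: Sat, Mar 26: Sat, Apr 26: Tue, May 26: Thu, Jun 26: Sun, Jul 26: Tue, Aug 26: Fri, Sep 26: Mon, Oct 26: Wed, Nov 26: Sat, Dec 26: Mon.
Tuesday occurs in April, July — 2 months.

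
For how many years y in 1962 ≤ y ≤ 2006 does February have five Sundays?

2

February has 28 days (29 in leap years); it has five Sundays when Sunday falls among the first (month-length − 28) days — i.e. when February 1 is Sunday in a leap year (never in a common year).
February 1 by year: 1962:Thu 1963:Fri 1964:Sat 1965:Mon 1966:Tue 1967:Wed 1968:Thu 1969:Sat 1970:Sun 1971:Mon 1972:Tue 1973:Thu 1974:Fri 1975:Sat 1976:Sun✓ …(15 more)… 1992:Sat 1993:Mon 1994:Tue 1995:Wed 1996:Thu 1997:Sat 1998:Sun 1999:Mon 2000:Tue 2001:Thu 2002:Fri 2003:Sat 2004:Sun✓ 2005:Tue 2006:Wed
Years with five Sundays: 1976, 2004 → 2.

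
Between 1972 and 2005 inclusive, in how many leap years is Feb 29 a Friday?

Leap years in 1972–2005: 9 of them.
Feb 29 weekday advances by 5 (mod 7) from one leap year to the next four years later (or differs when a century non-leap intervenes).
Leap-day weekdays: 1972:Tue 1976:Sun 1980:Fri✓ 1984:Wed 1988:Mon 1992:Sat 1996:Thu 2000:Tue 2004:Sun
Friday: 1980 → 1.

1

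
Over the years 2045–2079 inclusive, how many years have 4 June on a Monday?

Track 4 June's weekday year by year (advancing +1, or +2 across a Feb 29):
  2045: Sun  2046: Mon (+1) ✓  2047: Tue (+1)  2048: Thu (+2)  2049: Fri (+1)
  2050: Sat (+1)  2051: Sun (+1)  2052: Tue (+2)  2053: Wed (+1)  2054: Thu (+1)
  2055: Fri (+1)  2056: Sun (+2)  2057: Mon (+1) ✓  2058: Tue (+1)  … (7 more years) …
  2066: Fri (+1)  2067: Sat (+1)  2068: Mon (+2) ✓  2069: Tue (+1)  2070: Wed (+1)
  2071: Thu (+1)  2072: Sat (+2)  2073: Sun (+1)  2074: Mon (+1) ✓  2075: Tue (+1)
  2076: Thu (+2)  2077: Fri (+1)  2078: Sat (+1)  2079: Sun (+1)
Monday years: 2046, 2057, 2063, 2068, 2074 — 5 in total.

5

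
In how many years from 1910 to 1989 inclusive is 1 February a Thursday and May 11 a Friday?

Check each year's weekday for 1 February and May 11:
  1910: Tue/Wed  1911: Wed/Thu  1912: Thu/Sat  1913: Sat/Sun  1914: Sun/Mon  1915: Mon/Tue  1916: Tue/Thu  1917: Thu/Fri ✓  1918: Fri/Sat  1919: Sat/Sun  1920: Sun/Tue  1921: Tue/Wed  1922: Wed/Thu  1923: Thu/Fri ✓  …(52 more)…  1976: Sun/Tue  1977: Tue/Wed  1978: Wed/Thu  1979: Thu/Fri ✓  1980: Fri/Sun  1981: Sun/Mon  1982: Mon/Tue  1983: Tue/Wed  1984: Wed/Fri  1985: Fri/Sat  1986: Sat/Sun  1987: Sun/Mon  1988: Mon/Wed  1989: Wed/Thu
Both conditions hold in: 1917, 1923, 1934, 1945, 1951, 1962, 1973, 1979 — 8.

8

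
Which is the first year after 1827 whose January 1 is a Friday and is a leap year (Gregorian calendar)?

Jan 1 advances by 2 weekdays after a leap year and by 1 after a common year.
1827: Jan 1 is Monday.
1828: Tuesday (leap)
1829: Thursday
1830: Friday
1831: Saturday
1832: Sunday (leap)
1833: Tuesday
1834: Wednesday
1835: Thursday
1836: Friday (leap)
1836 begins on a Friday and is a leap year.

1836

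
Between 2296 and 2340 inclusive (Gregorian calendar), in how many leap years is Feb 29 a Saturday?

Leap years in 2296–2340: 11 of them.
Feb 29 weekday advances by 5 (mod 7) from one leap year to the next four years later (or differs when a century non-leap intervenes).
Leap-day weekdays: 2296:Sat✓ 2304:Mon 2308:Sat✓ 2312:Thu 2316:Tue 2320:Sun 2324:Fri 2328:Wed 2332:Mon 2336:Sat✓ 2340:Thu
Saturday: 2296, 2308, 2336 → 3.

3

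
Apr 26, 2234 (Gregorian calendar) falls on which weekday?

Saturday

January 1, 2234 is a Wednesday.
April 26 is day 116 of the year, i.e. 115 days after Jan 1.
115 mod 7 = 3, so advance 3 weekdays from Wednesday: Saturday.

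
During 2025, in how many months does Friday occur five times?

4

A month of length L has five Fridays iff its first Friday is on day ≤ L−28 (so day 1–3 in a 31-day month, 1–2 in a 30-day month, day 1 in a leap February).
Checking each month of 2025: Jan starts Wed (31d) ✓; Feb starts Sat (28d); Mar starts Sat (31d); Apr starts Tue (30d); May starts Thu (31d) ✓; Jun starts Sun (30d); Jul starts Tue (31d); Aug starts Fri (31d) ✓; Sep starts Mon (30d); Oct starts Wed (31d) ✓; Nov starts Sat (30d); Dec starts Mon (31d).
Five-Friday months: January, May, August, October → 4.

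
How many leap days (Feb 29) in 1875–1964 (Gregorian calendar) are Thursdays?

2

Leap years in 1875–1964: 22 of them.
Feb 29 weekday advances by 5 (mod 7) from one leap year to the next four years later (or differs when a century non-leap intervenes).
Leap-day weekdays: 1876:Tue 1880:Sun 1884:Fri 1888:Wed 1892:Mon 1896:Sat 1904:Mon 1908:Sat 1912:Thu✓ 1916:Tue 1920:Sun 1924:Fri 1928:Wed 1932:Mon 1936:Sat 1940:Thu✓ 1944:Tue 1948:Sun 1952:Fri 1956:Wed 1960:Mon 1964:Sat
Thursday: 1912, 1940 → 2.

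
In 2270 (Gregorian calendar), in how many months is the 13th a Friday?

1

Check the 13th of each month of 2270: Jan 13: Thu, Feb 13: Sun, Mar 13: Sun, Apr 13: Wed, May 13: Fri, Jun 13: Mon, Jul 13: Wed, Aug 13: Sat, Sep 13: Tue, Oct 13: Thu, Nov 13: Sun, Dec 13: Tue.
Friday occurs in May — 1 month.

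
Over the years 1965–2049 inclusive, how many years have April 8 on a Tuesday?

Track April 8's weekday year by year (advancing +1, or +2 across a Feb 29):
  1965: Thu  1966: Fri (+1)  1967: Sat (+1)  1968: Mon (+2)  1969: Tue (+1) ✓
  1970: Wed (+1)  1971: Thu (+1)  1972: Sat (+2)  1973: Sun (+1)  1974: Mon (+1)
  1975: Tue (+1) ✓  1976: Thu (+2)  1977: Fri (+1)  1978: Sat (+1)  … (57 more years) …
  2036: Tue (+2) ✓  2037: Wed (+1)  2038: Thu (+1)  2039: Fri (+1)  2040: Sun (+2)
  2041: Mon (+1)  2042: Tue (+1) ✓  2043: Wed (+1)  2044: Fri (+2)  2045: Sat (+1)
  2046: Sun (+1)  2047: Mon (+1)  2048: Wed (+2)  2049: Thu (+1)
Tuesday years: 1969, 1975, 1980, 1986, 1997, 2003, 2008, 2014, 2025, 2031, 2036, 2042 — 12 in total.

12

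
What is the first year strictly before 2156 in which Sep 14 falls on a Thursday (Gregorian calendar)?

2152

From one year to the next, a fixed date's weekday advances by 1, or by 2 when a Feb 29 lies between the two dates.
2156: September 14 is Tuesday.
2155: Sunday (−2)
2154: Saturday (−1)
2153: Friday (−1)
2152: Thursday (−1)
Sep 14 falls on a Thursday in 2152.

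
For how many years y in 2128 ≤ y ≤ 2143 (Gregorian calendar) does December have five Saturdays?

December has 31 days; it has five Saturdays when Saturday falls among the first (month-length − 28) days — i.e. when December 1 is one of Saturday/Friday/Thursday.
December 1 by year: 2128:Wed 2129:Thu✓ 2130:Fri✓ 2131:Sat✓ 2132:Mon 2133:Tue 2134:Wed 2135:Thu✓ 2136:Sat✓ 2137:Sun 2138:Mon 2139:Tue 2140:Thu✓ 2141:Fri✓ 2142:Sat✓ 2143:Sun
Years with five Saturdays: 2129, 2130, 2131, 2135, 2136, 2140, 2141, 2142 → 8.

8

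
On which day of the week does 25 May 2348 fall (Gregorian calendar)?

January 1, 2348 is a Thursday.
May 25 is day 146 of the year, i.e. 145 days after Jan 1.
145 mod 7 = 5, so advance 5 weekdays from Thursday: Tuesday.

Tuesday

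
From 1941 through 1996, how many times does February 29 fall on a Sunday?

Leap years in 1941–1996: 14 of them.
Feb 29 weekday advances by 5 (mod 7) from one leap year to the next four years later (or differs when a century non-leap intervenes).
Leap-day weekdays: 1944:Tue 1948:Sun✓ 1952:Fri 1956:Wed 1960:Mon 1964:Sat 1968:Thu 1972:Tue 1976:Sun✓ 1980:Fri 1984:Wed 1988:Mon 1992:Sat 1996:Thu
Sunday: 1948, 1976 → 2.

2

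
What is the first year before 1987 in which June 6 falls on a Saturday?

1981

From one year to the next, a fixed date's weekday advances by 1, or by 2 when a Feb 29 lies between the two dates.
1987: June 6 is Saturday.
1986: Friday (−1)
1985: Thursday (−1)
1984: Wednesday (−1)
1983: Monday (−2)
1982: Sunday (−1)
1981: Saturday (−1)
June 6 falls on a Saturday in 1981.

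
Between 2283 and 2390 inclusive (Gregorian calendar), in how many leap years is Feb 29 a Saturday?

4

Leap years in 2283–2390: 26 of them.
Feb 29 weekday advances by 5 (mod 7) from one leap year to the next four years later (or differs when a century non-leap intervenes).
Leap-day weekdays: 2284:Fri 2288:Wed 2292:Mon 2296:Sat✓ 2304:Mon 2308:Sat✓ 2312:Thu 2316:Tue 2320:Sun 2324:Fri 2328:Wed 2332:Mon 2336:Sat✓ 2340:Thu 2344:Tue 2348:Sun 2352:Fri 2356:Wed 2360:Mon 2364:Sat✓ 2368:Thu 2372:Tue 2376:Sun 2380:Fri 2384:Wed 2388:Mon
Saturday: 2296, 2308, 2336, 2364 → 4.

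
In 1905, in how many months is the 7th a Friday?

Check the 7th of each month of 1905: Jan 7: Sat, Feb 7: Tue, Mar 7: Tue, Apr 7: Fri, May 7: Sun, Jun 7: Wed, Jul 7: Fri, Aug 7: Mon, Sep 7: Thu, Oct 7: Sat, Nov 7: Tue, Dec 7: Thu.
Friday occurs in April, July — 2 months.

2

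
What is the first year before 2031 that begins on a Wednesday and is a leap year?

2020

Jan 1 advances by 2 weekdays after a leap year and by 1 after a common year.
2031: Jan 1 is Wednesday.
2030: Tuesday
2029: Monday
2028: Saturday (leap)
2027: Friday
2026: Thursday
2025: Wednesday
2024: Monday (leap)
2023: Sunday
2022: Saturday
2021: Friday
2020: Wednesday (leap)
2020 begins on a Wednesday and is a leap year.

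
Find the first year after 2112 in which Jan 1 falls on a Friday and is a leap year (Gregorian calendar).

Jan 1 advances by 2 weekdays after a leap year and by 1 after a common year.
2112: Jan 1 is Friday (leap).
2113: Sunday
2114: Monday
2115: Tuesday
2116: Wednesday (leap)
2117: Friday
2118: Saturday
2119: Sunday
2120: Monday (leap)
2121: Wednesday
2122: Thursday
2123: Friday
2124: Saturday (leap)
2125: Monday
2126: Tuesday
2127: Wednesday
2128: Thursday (leap)
2129: Saturday
2130: Sunday
2131: Monday
2132: Tuesday (leap)
2133: Thursday
2134: Friday
2135: Saturday
2136: Sunday (leap)
2137: Tuesday
2138: Wednesday
2139: Thursday
2140: Friday (leap)
2140 begins on a Friday and is a leap year.

2140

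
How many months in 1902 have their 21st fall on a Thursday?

1

Check the 21st of each month of 1902: Jan 21: Tue, Feb 21: Fri, Mar 21: Fri, Apr 21: Mon, May 21: Wed, Jun 21: Sat, Jul 21: Mon, Aug 21: Thu, Sep 21: Sun, Oct 21: Tue, Nov 21: Fri, Dec 21: Sun.
Thursday occurs in August — 1 month.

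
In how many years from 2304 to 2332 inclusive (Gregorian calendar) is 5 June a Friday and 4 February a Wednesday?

Check each year's weekday for 5 June and 4 February:
  2304: Sun/Thu  2305: Mon/Sat  2306: Tue/Sun  2307: Wed/Mon  2308: Fri/Tue  2309: Sat/Thu  2310: Sun/Fri  2311: Mon/Sat  2312: Wed/Sun  2313: Thu/Tue  2314: Fri/Wed ✓  2315: Sat/Thu  2316: Mon/Fri  2317: Tue/Sun  2318: Wed/Mon  2319: Thu/Tue  2320: Sat/Wed  2321: Sun/Fri  2322: Mon/Sat  2323: Tue/Sun  2324: Thu/Mon  2325: Fri/Wed ✓  2326: Sat/Thu  2327: Sun/Fri  2328: Tue/Sat  2329: Wed/Mon  2330: Thu/Tue  2331: Fri/Wed ✓  2332: Sun/Thu
Both conditions hold in: 2314, 2325, 2331 — 3.

3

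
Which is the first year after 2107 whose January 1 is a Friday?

2112

Jan 1 advances by 2 weekdays after a leap year and by 1 after a common year.
2107: Jan 1 is Saturday.
2108: Sunday (leap)
2109: Tuesday
2110: Wednesday
2111: Thursday
2112: Friday (leap)
2112 begins on a Friday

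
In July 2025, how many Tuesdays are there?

5

July 2025 has 31 days and begins on Tuesday.
The first Tuesday is July 1.
Tuesdays fall on 1, 8, 15, 22, 29 — that's 5.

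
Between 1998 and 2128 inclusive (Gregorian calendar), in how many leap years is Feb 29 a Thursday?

4

Leap years in 1998–2128: 32 of them.
Feb 29 weekday advances by 5 (mod 7) from one leap year to the next four years later (or differs when a century non-leap intervenes).
Leap-day weekdays: 2000:Tue 2004:Sun 2008:Fri 2012:Wed 2016:Mon 2020:Sat 2024:Thu✓ 2028:Tue 2032:Sun 2036:Fri 2040:Wed 2044:Mon 2048:Sat …(6 more)… 2076:Sat 2080:Thu✓ 2084:Tue 2088:Sun 2092:Fri 2096:Wed 2104:Fri 2108:Wed 2112:Mon 2116:Sat 2120:Thu✓ 2124:Tue 2128:Sun
Thursday: 2024, 2052, 2080, 2120 → 4.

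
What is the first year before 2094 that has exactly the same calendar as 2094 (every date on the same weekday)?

Two years share a calendar iff Jan 1 falls on the same weekday and both are leap or both are common. 2094: Jan 1 is Friday, common year.
2093: Jan 1 Thursday, common
2092: Jan 1 Tuesday, leap
2091: Jan 1 Monday, common
2090: Jan 1 Sunday, common
2089: Jan 1 Saturday, common
2088: Jan 1 Thursday, leap
2087: Jan 1 Wednesday, common
2086: Jan 1 Tuesday, common
2085: Jan 1 Monday, common
2084: Jan 1 Saturday, leap
2083: Jan 1 Friday, common
2083 matches on both conditions.

2083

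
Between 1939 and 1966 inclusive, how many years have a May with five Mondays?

May has 31 days; it has five Mondays when Monday falls among the first (month-length − 28) days — i.e. when May 1 is one of Monday/Sunday/Saturday.
May 1 by year: 1939:Mon✓ 1940:Wed 1941:Thu 1942:Fri 1943:Sat✓ 1944:Mon✓ 1945:Tue 1946:Wed 1947:Thu 1948:Sat✓ 1949:Sun✓ 1950:Mon✓ 1951:Tue 1952:Thu 1953:Fri 1954:Sat✓ 1955:Sun✓ 1956:Tue 1957:Wed 1958:Thu 1959:Fri 1960:Sun✓ 1961:Mon✓ 1962:Tue 1963:Wed 1964:Fri 1965:Sat✓ 1966:Sun✓
Years with five Mondays: 1939, 1943, 1944, 1948, 1949, 1950, 1954, 1955, 1960, 1961, 1965, 1966 → 12.

12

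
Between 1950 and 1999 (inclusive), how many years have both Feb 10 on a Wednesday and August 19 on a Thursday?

Check each year's weekday for Feb 10 and August 19:
  1950: Fri/Sat  1951: Sat/Sun  1952: Sun/Tue  1953: Tue/Wed  1954: Wed/Thu ✓  1955: Thu/Fri  1956: Fri/Sun  1957: Sun/Mon  1958: Mon/Tue  1959: Tue/Wed  1960: Wed/Fri  1961: Fri/Sat  1962: Sat/Sun  1963: Sun/Mon  …(22 more)…  1986: Mon/Tue  1987: Tue/Wed  1988: Wed/Fri  1989: Fri/Sat  1990: Sat/Sun  1991: Sun/Mon  1992: Mon/Wed  1993: Wed/Thu ✓  1994: Thu/Fri  1995: Fri/Sat  1996: Sat/Mon  1997: Mon/Tue  1998: Tue/Wed  1999: Wed/Thu ✓
Both conditions hold in: 1954, 1965, 1971, 1982, 1993, 1999 — 6.

6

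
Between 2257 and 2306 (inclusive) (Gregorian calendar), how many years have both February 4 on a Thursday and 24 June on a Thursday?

Check each year's weekday for February 4 and 24 June:
  2257: Wed/Wed  2258: Thu/Thu ✓  2259: Fri/Fri  2260: Sat/Sun  2261: Mon/Mon  2262: Tue/Tue  2263: Wed/Wed  2264: Thu/Fri  2265: Sat/Sat  2266: Sun/Sun  2267: Mon/Mon  2268: Tue/Wed  2269: Thu/Thu ✓  2270: Fri/Fri  …(22 more)…  2293: Sat/Sat  2294: Sun/Sun  2295: Mon/Mon  2296: Tue/Wed  2297: Thu/Thu ✓  2298: Fri/Fri  2299: Sat/Sat  2300: Sun/Sun  2301: Mon/Mon  2302: Tue/Tue  2303: Wed/Wed  2304: Thu/Fri  2305: Sat/Sat  2306: Sun/Sun
Both conditions hold in: 2258, 2269, 2275, 2286, 2297 — 5.

5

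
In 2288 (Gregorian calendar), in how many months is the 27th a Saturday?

Check the 27th of each month of 2288: Jan 27: Fri, Feb 27: Mon, Mar 27: Tue, Apr 27: Fri, May 27: Sun, Jun 27: Wed, Jul 27: Fri, Aug 27: Mon, Sep 27: Thu, Oct 27: Sat, Nov 27: Tue, Dec 27: Thu.
Saturday occurs in October — 1 month.

1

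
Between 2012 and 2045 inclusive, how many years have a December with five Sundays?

15

December has 31 days; it has five Sundays when Sunday falls among the first (month-length − 28) days — i.e. when December 1 is one of Sunday/Saturday/Friday.
December 1 by year: 2012:Sat✓ 2013:Sun✓ 2014:Mon 2015:Tue 2016:Thu 2017:Fri✓ 2018:Sat✓ 2019:Sun✓ 2020:Tue 2021:Wed 2022:Thu 2023:Fri✓ 2024:Sun✓ 2025:Mon 2026:Tue …(4 more)… 2031:Mon 2032:Wed 2033:Thu 2034:Fri✓ 2035:Sat✓ 2036:Mon 2037:Tue 2038:Wed 2039:Thu 2040:Sat✓ 2041:Sun✓ 2042:Mon 2043:Tue 2044:Thu 2045:Fri✓
Years with five Sundays: 2012, 2013, 2017, 2018, 2019, 2023, 2024, 2028, 2029, 2030, 2034, 2035, 2040, 2041, 2045 → 15.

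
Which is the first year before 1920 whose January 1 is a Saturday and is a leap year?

Jan 1 advances by 2 weekdays after a leap year and by 1 after a common year.
1920: Jan 1 is Thursday (leap).
1919: Wednesday
1918: Tuesday
1917: Monday
1916: Saturday (leap)
1916 begins on a Saturday and is a leap year.

1916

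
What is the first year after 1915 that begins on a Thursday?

Jan 1 advances by 2 weekdays after a leap year and by 1 after a common year.
1915: Jan 1 is Friday.
1916: Saturday (leap)
1917: Monday
1918: Tuesday
1919: Wednesday
1920: Thursday (leap)
1920 begins on a Thursday

1920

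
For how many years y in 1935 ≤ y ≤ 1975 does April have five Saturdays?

11

April has 30 days; it has five Saturdays when Saturday falls among the first (month-length − 28) days — i.e. when April 1 is one of Saturday/Friday.
April 1 by year: 1935:Mon 1936:Wed 1937:Thu 1938:Fri✓ 1939:Sat✓ 1940:Mon 1941:Tue 1942:Wed 1943:Thu 1944:Sat✓ 1945:Sun 1946:Mon 1947:Tue 1948:Thu 1949:Fri✓ …(11 more)… 1961:Sat✓ 1962:Sun 1963:Mon 1964:Wed 1965:Thu 1966:Fri✓ 1967:Sat✓ 1968:Mon 1969:Tue 1970:Wed 1971:Thu 1972:Sat✓ 1973:Sun 1974:Mon 1975:Tue
Years with five Saturdays: 1938, 1939, 1944, 1949, 1950, 1955, 1960, 1961, 1966, 1967, 1972 → 11.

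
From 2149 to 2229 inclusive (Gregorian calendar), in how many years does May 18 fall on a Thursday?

Track May 18's weekday year by year (advancing +1, or +2 across a Feb 29):
  2149: Sun  2150: Mon (+1)  2151: Tue (+1)  2152: Thu (+2) ✓  2153: Fri (+1)
  2154: Sat (+1)  2155: Sun (+1)  2156: Tue (+2)  2157: Wed (+1)  2158: Thu (+1) ✓
  2159: Fri (+1)  2160: Sun (+2)  2161: Mon (+1)  2162: Tue (+1)  … (53 more years) …
  2216: Sat (+2)  2217: Sun (+1)  2218: Mon (+1)  2219: Tue (+1)  2220: Thu (+2) ✓
  2221: Fri (+1)  2222: Sat (+1)  2223: Sun (+1)  2224: Tue (+2)  2225: Wed (+1)
  2226: Thu (+1) ✓  2227: Fri (+1)  2228: Sun (+2)  2229: Mon (+1)
Thursday years: 2152, 2158, 2169, 2175, 2180, 2186, 2197, 2209, 2215, 2220, 2226 — 11 in total.

11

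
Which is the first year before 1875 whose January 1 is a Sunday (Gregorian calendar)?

1871

Jan 1 advances by 2 weekdays after a leap year and by 1 after a common year.
1875: Jan 1 is Friday.
1874: Thursday
1873: Wednesday
1872: Monday (leap)
1871: Sunday
1871 begins on a Sunday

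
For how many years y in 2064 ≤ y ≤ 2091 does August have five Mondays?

12

August has 31 days; it has five Mondays when Monday falls among the first (month-length − 28) days — i.e. when August 1 is one of Monday/Sunday/Saturday.
August 1 by year: 2064:Fri 2065:Sat✓ 2066:Sun✓ 2067:Mon✓ 2068:Wed 2069:Thu 2070:Fri 2071:Sat✓ 2072:Mon✓ 2073:Tue 2074:Wed 2075:Thu 2076:Sat✓ 2077:Sun✓ 2078:Mon✓ 2079:Tue 2080:Thu 2081:Fri 2082:Sat✓ 2083:Sun✓ 2084:Tue 2085:Wed 2086:Thu 2087:Fri 2088:Sun✓ 2089:Mon✓ 2090:Tue 2091:Wed
Years with five Mondays: 2065, 2066, 2067, 2071, 2072, 2076, 2077, 2078, 2082, 2083, 2088, 2089 → 12.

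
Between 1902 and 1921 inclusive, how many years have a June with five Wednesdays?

6

June has 30 days; it has five Wednesdays when Wednesday falls among the first (month-length − 28) days — i.e. when June 1 is one of Wednesday/Tuesday.
June 1 by year: 1902:Sun 1903:Mon 1904:Wed✓ 1905:Thu 1906:Fri 1907:Sat 1908:Mon 1909:Tue✓ 1910:Wed✓ 1911:Thu 1912:Sat 1913:Sun 1914:Mon 1915:Tue✓ 1916:Thu 1917:Fri 1918:Sat 1919:Sun 1920:Tue✓ 1921:Wed✓
Years with five Wednesdays: 1904, 1909, 1910, 1915, 1920, 1921 → 6.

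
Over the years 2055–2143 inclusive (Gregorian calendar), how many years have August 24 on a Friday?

Track August 24's weekday year by year (advancing +1, or +2 across a Feb 29):
  2055: Tue  2056: Thu (+2)  2057: Fri (+1) ✓  2058: Sat (+1)  2059: Sun (+1)
  2060: Tue (+2)  2061: Wed (+1)  2062: Thu (+1)  2063: Fri (+1) ✓  2064: Sun (+2)
  2065: Mon (+1)  2066: Tue (+1)  2067: Wed (+1)  2068: Fri (+2) ✓  … (61 more years) …
  2130: Thu (+1)  2131: Fri (+1) ✓  2132: Sun (+2)  2133: Mon (+1)  2134: Tue (+1)
  2135: Wed (+1)  2136: Fri (+2) ✓  2137: Sat (+1)  2138: Sun (+1)  2139: Mon (+1)
  2140: Wed (+2)  2141: Thu (+1)  2142: Fri (+1) ✓  2143: Sat (+1)
Friday years: 2057, 2063, 2068, 2074, 2085, 2091, 2096, 2103, 2108, 2114, 2125, 2131, 2136, 2142 — 14 in total.

14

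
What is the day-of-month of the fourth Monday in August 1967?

28

August 1, 1967 is a Tuesday, so the first Monday is the 7th.
The fourth Monday is 7 + 21 = 28.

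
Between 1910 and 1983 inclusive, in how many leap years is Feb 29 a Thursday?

3

Leap years in 1910–1983: 18 of them.
Feb 29 weekday advances by 5 (mod 7) from one leap year to the next four years later (or differs when a century non-leap intervenes).
Leap-day weekdays: 1912:Thu✓ 1916:Tue 1920:Sun 1924:Fri 1928:Wed 1932:Mon 1936:Sat 1940:Thu✓ 1944:Tue 1948:Sun 1952:Fri 1956:Wed 1960:Mon 1964:Sat 1968:Thu✓ 1972:Tue 1976:Sun 1980:Fri
Thursday: 1912, 1940, 1968 → 3.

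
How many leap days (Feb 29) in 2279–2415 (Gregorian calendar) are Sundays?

5

Leap years in 2279–2415: 33 of them.
Feb 29 weekday advances by 5 (mod 7) from one leap year to the next four years later (or differs when a century non-leap intervenes).
Leap-day weekdays: 2280:Sun✓ 2284:Fri 2288:Wed 2292:Mon 2296:Sat 2304:Mon 2308:Sat 2312:Thu 2316:Tue 2320:Sun✓ 2324:Fri 2328:Wed 2332:Mon …(7 more)… 2364:Sat 2368:Thu 2372:Tue 2376:Sun✓ 2380:Fri 2384:Wed 2388:Mon 2392:Sat 2396:Thu 2400:Tue 2404:Sun✓ 2408:Fri 2412:Wed
Sunday: 2280, 2320, 2348, 2376, 2404 → 5.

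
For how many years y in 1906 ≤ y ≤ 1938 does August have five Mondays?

15

August has 31 days; it has five Mondays when Monday falls among the first (month-length − 28) days — i.e. when August 1 is one of Monday/Sunday/Saturday.
August 1 by year: 1906:Wed 1907:Thu 1908:Sat✓ 1909:Sun✓ 1910:Mon✓ 1911:Tue 1912:Thu 1913:Fri 1914:Sat✓ 1915:Sun✓ 1916:Tue 1917:Wed 1918:Thu 1919:Fri 1920:Sun✓ …(3 more)… 1924:Fri 1925:Sat✓ 1926:Sun✓ 1927:Mon✓ 1928:Wed 1929:Thu 1930:Fri 1931:Sat✓ 1932:Mon✓ 1933:Tue 1934:Wed 1935:Thu 1936:Sat✓ 1937:Sun✓ 1938:Mon✓
Years with five Mondays: 1908, 1909, 1910, 1914, 1915, 1920, 1921, 1925, 1926, 1927, 1931, 1932, 1936, 1937, 1938 → 15.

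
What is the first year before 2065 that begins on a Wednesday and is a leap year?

2048

Jan 1 advances by 2 weekdays after a leap year and by 1 after a common year.
2065: Jan 1 is Thursday.
2064: Tuesday (leap)
2063: Monday
2062: Sunday
2061: Saturday
2060: Thursday (leap)
2059: Wednesday
2058: Tuesday
2057: Monday
2056: Saturday (leap)
2055: Friday
2054: Thursday
2053: Wednesday
2052: Monday (leap)
2051: Sunday
2050: Saturday
2049: Friday
2048: Wednesday (leap)
2048 begins on a Wednesday and is a leap year.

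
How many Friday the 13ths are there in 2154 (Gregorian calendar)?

Check the 13th of each month of 2154: Jan 13: Sun, Feb 13: Wed, Mar 13: Wed, Apr 13: Sat, May 13: Mon, Jun 13: Thu, Jul 13: Sat, Aug 13: Tue, Sep 13: Fri, Oct 13: Sun, Nov 13: Wed, Dec 13: Fri.
Friday occurs in September, December — 2 months.

2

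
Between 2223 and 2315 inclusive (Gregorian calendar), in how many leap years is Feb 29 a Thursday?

3

Leap years in 2223–2315: 22 of them.
Feb 29 weekday advances by 5 (mod 7) from one leap year to the next four years later (or differs when a century non-leap intervenes).
Leap-day weekdays: 2224:Sun 2228:Fri 2232:Wed 2236:Mon 2240:Sat 2244:Thu✓ 2248:Tue 2252:Sun 2256:Fri 2260:Wed 2264:Mon 2268:Sat 2272:Thu✓ 2276:Tue 2280:Sun 2284:Fri 2288:Wed 2292:Mon 2296:Sat 2304:Mon 2308:Sat 2312:Thu✓
Thursday: 2244, 2272, 2312 → 3.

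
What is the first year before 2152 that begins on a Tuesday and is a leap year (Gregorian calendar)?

2132

Jan 1 advances by 2 weekdays after a leap year and by 1 after a common year.
2152: Jan 1 is Saturday (leap).
2151: Friday
2150: Thursday
2149: Wednesday
2148: Monday (leap)
2147: Sunday
2146: Saturday
2145: Friday
2144: Wednesday (leap)
2143: Tuesday
2142: Monday
2141: Sunday
2140: Friday (leap)
2139: Thursday
2138: Wednesday
2137: Tuesday
2136: Sunday (leap)
2135: Saturday
2134: Friday
2133: Thursday
2132: Tuesday (leap)
2132 begins on a Tuesday and is a leap year.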